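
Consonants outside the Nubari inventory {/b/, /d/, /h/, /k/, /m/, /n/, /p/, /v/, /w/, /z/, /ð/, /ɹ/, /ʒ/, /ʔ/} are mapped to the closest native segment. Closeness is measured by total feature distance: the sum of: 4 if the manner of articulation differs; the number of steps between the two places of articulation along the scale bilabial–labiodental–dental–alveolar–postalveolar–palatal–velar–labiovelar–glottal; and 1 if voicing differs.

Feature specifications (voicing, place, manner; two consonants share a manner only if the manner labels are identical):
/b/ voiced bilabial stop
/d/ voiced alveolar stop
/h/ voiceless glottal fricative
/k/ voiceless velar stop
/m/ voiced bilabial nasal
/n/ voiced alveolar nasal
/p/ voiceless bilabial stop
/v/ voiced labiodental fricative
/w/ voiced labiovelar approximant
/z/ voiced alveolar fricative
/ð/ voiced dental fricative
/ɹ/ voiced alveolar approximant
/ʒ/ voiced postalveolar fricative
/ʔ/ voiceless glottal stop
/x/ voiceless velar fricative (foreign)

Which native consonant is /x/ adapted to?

/h/ is closest: same manner (fricative), place distance 2 (velar→glottal), same voicing; total 2. Next closest is /ʒ/ at distance 3.

h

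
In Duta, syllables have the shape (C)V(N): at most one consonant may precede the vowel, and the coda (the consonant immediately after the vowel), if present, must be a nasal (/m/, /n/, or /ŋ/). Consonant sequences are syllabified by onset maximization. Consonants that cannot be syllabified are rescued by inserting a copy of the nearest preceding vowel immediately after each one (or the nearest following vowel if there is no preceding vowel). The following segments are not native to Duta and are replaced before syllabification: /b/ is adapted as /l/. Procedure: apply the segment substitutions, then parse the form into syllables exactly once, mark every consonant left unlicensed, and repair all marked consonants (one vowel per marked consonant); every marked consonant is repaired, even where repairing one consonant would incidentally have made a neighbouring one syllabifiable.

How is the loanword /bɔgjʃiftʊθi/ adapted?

Substitution: /b/ → /l/, giving /lɔgjʃiftʊθi/.
Syllabifying with onset maximization leaves /g/, /j/, /f/ stranded (only a nasal (/m/, /n/, or /ŋ/) is licensed in coda position; onsets are limited to one consonant).
Inserting the epenthetic vowel yields /g/ → /gɔ/, /j/ → /jɔ/, /f/ → /fi/.

lɔgɔjɔʃifitʊθi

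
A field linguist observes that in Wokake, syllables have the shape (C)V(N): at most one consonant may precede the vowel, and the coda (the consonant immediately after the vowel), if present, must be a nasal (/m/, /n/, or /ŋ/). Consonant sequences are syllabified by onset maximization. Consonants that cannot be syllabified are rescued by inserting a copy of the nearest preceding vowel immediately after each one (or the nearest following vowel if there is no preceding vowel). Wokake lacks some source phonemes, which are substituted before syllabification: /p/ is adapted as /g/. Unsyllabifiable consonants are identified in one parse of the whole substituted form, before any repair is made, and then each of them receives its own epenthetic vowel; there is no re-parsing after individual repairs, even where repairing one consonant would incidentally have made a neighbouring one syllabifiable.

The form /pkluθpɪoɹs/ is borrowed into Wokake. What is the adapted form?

gukuluθugɪoɹoso

Substitution: /p/ → /g/, giving /gkluθgɪoɹs/.
Under (C)V(N), the unsyllabifiable consonants are /g/, /k/, /θ/, /ɹ/, /s/ (only a nasal (/m/, /n/, or /ŋ/) is licensed in coda position; onsets are limited to one consonant).
Inserting the epenthetic vowel yields /g/ → /gu/, /k/ → /ku/, /θ/ → /θu/, /ɹ/ → /ɹo/, /s/ → /so/.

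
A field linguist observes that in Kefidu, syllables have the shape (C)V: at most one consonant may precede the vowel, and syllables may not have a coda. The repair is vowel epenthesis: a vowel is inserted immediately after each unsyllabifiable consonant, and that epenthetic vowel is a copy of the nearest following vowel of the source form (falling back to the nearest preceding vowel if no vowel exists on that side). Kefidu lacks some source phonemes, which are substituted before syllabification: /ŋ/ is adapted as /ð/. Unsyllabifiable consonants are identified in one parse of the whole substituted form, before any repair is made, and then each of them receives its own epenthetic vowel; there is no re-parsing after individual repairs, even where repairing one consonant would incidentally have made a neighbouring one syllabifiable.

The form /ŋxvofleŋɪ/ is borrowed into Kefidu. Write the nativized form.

ðoxovofeleðɪ

Substitution: /ŋ/ → /ð/, giving /ðxvofleðɪ/.
Syllabifying with onset maximization leaves /ð/, /x/, /f/ stranded (no codas are permitted; onsets are limited to one consonant).
Inserting the epenthetic vowel yields /ð/ → /ðo/, /x/ → /xo/, /f/ → /fe/.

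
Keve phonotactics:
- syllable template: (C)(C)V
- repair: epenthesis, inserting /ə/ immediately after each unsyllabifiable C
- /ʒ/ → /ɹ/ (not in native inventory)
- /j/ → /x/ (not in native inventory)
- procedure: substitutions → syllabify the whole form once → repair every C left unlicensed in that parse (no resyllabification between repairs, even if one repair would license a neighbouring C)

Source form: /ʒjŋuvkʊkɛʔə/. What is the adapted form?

Substitution: /ʒ/ → /ɹ/, /j/ → /x/, giving /ɹxŋuvkʊkɛʔə/.
The consonants /ɹ/ cannot be parsed into a legal (C)(C)V syllable (no codas are permitted; onsets may contain at most 2 consonants).
Inserting the epenthetic vowel yields /ɹ/ → /ɹə/.

ɹəxŋuvkʊkɛʔə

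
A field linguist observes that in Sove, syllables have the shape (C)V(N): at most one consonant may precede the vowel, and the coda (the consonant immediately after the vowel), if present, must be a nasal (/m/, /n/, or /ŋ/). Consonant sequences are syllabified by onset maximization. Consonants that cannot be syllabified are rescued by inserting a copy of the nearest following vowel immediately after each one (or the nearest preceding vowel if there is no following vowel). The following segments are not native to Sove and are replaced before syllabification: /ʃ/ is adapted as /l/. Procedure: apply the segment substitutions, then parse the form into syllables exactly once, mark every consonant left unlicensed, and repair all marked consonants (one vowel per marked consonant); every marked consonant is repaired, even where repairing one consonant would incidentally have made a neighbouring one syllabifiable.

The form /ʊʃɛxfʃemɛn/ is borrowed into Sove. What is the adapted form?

Substitution: /ʃ/ → /l/, giving /ʊlɛxflemɛn/.
The consonants /x/, /f/ cannot be parsed into a legal (C)V(N) syllable (only a nasal (/m/, /n/, or /ŋ/) is licensed in coda position; onsets are limited to one consonant).
Each unlicensed consonant becomes the onset of a new syllable: /x/ → /xe/, /f/ → /fe/.

ʊlɛxefelemɛn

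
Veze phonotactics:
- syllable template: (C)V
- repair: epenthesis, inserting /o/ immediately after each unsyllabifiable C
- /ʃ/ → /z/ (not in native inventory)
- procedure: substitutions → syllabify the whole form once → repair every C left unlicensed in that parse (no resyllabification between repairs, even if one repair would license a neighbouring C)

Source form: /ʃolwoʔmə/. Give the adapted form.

Substitution: /ʃ/ → /z/, giving /zolwoʔmə/.
Syllabifying with onset maximization leaves /l/, /ʔ/ stranded (no codas are permitted; onsets are limited to one consonant).
Inserting the epenthetic vowel yields /l/ → /lo/, /ʔ/ → /ʔo/.

zolowoʔomə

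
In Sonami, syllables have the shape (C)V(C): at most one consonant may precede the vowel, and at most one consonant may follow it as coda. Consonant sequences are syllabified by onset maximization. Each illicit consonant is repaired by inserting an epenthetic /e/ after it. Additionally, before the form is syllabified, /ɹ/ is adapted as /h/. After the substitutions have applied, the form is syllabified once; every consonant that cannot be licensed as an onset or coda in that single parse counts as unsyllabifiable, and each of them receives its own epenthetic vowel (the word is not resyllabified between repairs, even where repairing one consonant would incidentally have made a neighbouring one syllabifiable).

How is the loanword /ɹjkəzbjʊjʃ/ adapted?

Substitution: /ɹ/ → /h/, giving /hjkəzbjʊjʃ/.
The consonants /h/, /j/, /b/, /ʃ/ cannot be parsed into a legal (C)V(C) syllable (at most one coda consonant is licensed; onsets are limited to one consonant).
Inserting the epenthetic vowel yields /h/ → /he/, /j/ → /je/, /b/ → /be/, /ʃ/ → /ʃe/.

hejekəzbejʊjʃe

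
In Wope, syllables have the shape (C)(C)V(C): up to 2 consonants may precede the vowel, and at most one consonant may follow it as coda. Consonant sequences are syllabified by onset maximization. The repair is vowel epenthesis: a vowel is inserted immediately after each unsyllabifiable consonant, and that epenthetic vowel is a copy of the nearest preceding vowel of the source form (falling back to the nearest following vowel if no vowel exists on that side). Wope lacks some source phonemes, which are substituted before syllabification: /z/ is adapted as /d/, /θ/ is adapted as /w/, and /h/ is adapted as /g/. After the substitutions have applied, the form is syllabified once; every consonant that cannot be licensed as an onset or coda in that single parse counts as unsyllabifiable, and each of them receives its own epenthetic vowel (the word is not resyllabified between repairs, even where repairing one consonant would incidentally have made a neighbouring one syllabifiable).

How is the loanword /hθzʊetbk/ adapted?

gʊwdʊetbeke

Substitution: /h/ → /g/, /θ/ → /w/, /z/ → /d/, giving /gwdʊetbk/.
Under (C)(C)V(C), the unsyllabifiable consonants are /g/, /b/, /k/ (at most one coda consonant is licensed; onsets may contain at most 2 consonants).
Inserting the epenthetic vowel yields /g/ → /gʊ/, /b/ → /be/, /k/ → /ke/.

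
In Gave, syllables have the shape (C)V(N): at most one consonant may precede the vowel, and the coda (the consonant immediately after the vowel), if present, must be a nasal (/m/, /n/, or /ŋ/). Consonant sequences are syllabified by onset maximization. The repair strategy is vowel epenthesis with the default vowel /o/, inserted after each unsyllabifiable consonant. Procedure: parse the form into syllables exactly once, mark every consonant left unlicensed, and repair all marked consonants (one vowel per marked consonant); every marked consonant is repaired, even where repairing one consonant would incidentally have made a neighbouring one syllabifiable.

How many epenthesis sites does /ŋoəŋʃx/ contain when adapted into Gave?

The unsyllabifiable consonants are /ʃ/, /x/; each receives one epenthetic vowel.

2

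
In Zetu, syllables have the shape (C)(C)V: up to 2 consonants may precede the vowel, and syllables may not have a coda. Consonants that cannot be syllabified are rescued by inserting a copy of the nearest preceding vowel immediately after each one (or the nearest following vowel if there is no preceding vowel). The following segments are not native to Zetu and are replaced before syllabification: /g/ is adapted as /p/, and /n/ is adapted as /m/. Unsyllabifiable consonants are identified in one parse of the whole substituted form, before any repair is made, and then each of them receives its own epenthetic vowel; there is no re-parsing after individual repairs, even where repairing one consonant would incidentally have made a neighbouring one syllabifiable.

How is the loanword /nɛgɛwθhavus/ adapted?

mɛpɛwɛθhavusu

Substitution: /n/ → /m/, /g/ → /p/, giving /mɛpɛwθhavus/.
Under (C)(C)V, the unsyllabifiable consonants are /w/, /s/ (no codas are permitted; onsets may contain at most 2 consonants).
Each unlicensed consonant becomes the onset of a new syllable: /w/ → /wɛ/, /s/ → /su/.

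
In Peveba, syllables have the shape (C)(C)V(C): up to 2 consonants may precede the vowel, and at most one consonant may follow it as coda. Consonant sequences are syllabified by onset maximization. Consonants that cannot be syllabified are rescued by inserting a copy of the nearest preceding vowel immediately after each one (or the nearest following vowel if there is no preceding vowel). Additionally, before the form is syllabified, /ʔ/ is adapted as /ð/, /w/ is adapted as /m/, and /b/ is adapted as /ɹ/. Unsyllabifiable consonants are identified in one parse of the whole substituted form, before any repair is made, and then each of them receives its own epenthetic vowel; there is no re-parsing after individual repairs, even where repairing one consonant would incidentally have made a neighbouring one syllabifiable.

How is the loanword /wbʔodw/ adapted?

Substitution: /w/ → /m/, /b/ → /ɹ/, /ʔ/ → /ð/, giving /mɹðodm/.
Syllabifying with onset maximization leaves /m/, /m/ stranded (at most one coda consonant is licensed; onsets may contain at most 2 consonants).
Each unlicensed consonant becomes the onset of a new syllable: /m/ → /mo/, /m/ → /mo/.

moɹðodmo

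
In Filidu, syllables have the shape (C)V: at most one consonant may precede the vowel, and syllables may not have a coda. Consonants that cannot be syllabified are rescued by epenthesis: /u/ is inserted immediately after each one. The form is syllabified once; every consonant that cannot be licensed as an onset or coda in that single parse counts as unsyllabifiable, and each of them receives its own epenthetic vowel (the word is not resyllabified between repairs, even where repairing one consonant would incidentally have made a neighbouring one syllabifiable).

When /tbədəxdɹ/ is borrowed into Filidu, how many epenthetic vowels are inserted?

4

The unsyllabifiable consonants are /t/, /x/, /d/, /ɹ/; each receives one epenthetic vowel.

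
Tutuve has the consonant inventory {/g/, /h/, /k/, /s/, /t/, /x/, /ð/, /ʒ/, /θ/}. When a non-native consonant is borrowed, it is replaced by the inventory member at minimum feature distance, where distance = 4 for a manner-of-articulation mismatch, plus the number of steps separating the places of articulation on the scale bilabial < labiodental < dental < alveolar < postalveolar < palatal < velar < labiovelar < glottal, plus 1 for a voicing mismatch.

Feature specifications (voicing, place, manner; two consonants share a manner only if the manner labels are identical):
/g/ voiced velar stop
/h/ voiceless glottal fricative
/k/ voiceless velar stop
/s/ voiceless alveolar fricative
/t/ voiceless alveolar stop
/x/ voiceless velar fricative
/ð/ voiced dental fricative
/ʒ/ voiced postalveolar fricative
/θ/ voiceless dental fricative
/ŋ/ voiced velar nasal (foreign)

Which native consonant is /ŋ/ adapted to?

g

/g/ is closest: manner differs (nasal→stop, +4), place distance 0 (velar→velar), same voicing; total 4. Next closest is /k/ at distance 5.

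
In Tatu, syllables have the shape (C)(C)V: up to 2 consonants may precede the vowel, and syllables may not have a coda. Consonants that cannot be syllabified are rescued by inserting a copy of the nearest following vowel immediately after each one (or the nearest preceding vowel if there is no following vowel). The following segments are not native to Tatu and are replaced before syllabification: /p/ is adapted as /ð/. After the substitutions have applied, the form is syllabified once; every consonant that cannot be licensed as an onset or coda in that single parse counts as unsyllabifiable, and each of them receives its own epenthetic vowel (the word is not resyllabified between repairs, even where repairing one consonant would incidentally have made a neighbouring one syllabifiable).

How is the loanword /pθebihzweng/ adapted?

Substitution: /p/ → /ð/, giving /ðθebihzweng/.
The consonants /h/, /n/, /g/ cannot be parsed into a legal (C)(C)V syllable (no codas are permitted; onsets may contain at most 2 consonants).
Each unlicensed consonant becomes the onset of a new syllable: /h/ → /he/, /n/ → /ne/, /g/ → /ge/.

ðθebihezwenege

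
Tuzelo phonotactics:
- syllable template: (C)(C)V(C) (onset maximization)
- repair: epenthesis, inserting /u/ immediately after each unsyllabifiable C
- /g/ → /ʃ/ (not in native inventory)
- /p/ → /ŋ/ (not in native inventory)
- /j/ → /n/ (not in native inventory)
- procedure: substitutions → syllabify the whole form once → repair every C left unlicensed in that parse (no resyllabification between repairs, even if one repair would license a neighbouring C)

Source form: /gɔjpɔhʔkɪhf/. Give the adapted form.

Substitution: /g/ → /ʃ/, /j/ → /n/, /p/ → /ŋ/, giving /ʃɔnŋɔhʔkɪhf/.
The consonants /f/ cannot be parsed into a legal (C)(C)V(C) syllable (at most one coda consonant is licensed; onsets may contain at most 2 consonants).
Each unlicensed consonant becomes the onset of a new syllable: /f/ → /fu/.

ʃɔnŋɔhʔkɪhfu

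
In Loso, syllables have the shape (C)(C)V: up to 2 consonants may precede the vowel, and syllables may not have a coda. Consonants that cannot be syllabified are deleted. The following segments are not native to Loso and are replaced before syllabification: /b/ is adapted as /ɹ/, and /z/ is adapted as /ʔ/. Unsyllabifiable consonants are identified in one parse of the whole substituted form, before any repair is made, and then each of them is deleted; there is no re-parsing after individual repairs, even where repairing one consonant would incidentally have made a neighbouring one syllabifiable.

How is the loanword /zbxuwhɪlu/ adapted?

ɹxuwhɪlu

Substitution: /z/ → /ʔ/, /b/ → /ɹ/, giving /ʔɹxuwhɪlu/.
Syllabifying with onset maximization leaves /ʔ/ stranded (no codas are permitted; onsets may contain at most 2 consonants).
Deleting the stranded consonants removes /ʔ/.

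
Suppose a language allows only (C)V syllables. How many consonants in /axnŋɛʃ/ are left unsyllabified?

3

Syllabifying with onset maximization leaves /x/, /n/, /ʃ/ stranded (no codas are permitted; onsets are limited to one consonant).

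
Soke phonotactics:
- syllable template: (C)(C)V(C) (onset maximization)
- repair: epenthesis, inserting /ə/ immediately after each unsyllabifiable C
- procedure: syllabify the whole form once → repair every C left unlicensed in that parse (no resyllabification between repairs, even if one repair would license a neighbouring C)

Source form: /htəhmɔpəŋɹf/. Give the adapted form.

htəhmɔpəŋɹəfə

Syllabifying with onset maximization leaves /ɹ/, /f/ stranded (at most one coda consonant is licensed; onsets may contain at most 2 consonants).
Each unlicensed consonant becomes the onset of a new syllable: /ɹ/ → /ɹə/, /f/ → /fə/.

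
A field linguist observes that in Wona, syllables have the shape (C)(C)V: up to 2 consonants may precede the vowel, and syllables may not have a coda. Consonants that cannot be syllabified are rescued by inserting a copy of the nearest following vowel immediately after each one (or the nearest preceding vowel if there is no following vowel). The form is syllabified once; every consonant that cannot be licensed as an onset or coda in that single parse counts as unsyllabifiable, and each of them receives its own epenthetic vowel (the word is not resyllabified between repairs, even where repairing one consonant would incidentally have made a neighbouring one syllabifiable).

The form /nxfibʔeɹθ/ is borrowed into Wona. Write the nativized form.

Under (C)(C)V, the unsyllabifiable consonants are /n/, /ɹ/, /θ/ (no codas are permitted; onsets may contain at most 2 consonants).
Each unlicensed consonant becomes the onset of a new syllable: /n/ → /ni/, /ɹ/ → /ɹe/, /θ/ → /θe/.

nixfibʔeɹeθe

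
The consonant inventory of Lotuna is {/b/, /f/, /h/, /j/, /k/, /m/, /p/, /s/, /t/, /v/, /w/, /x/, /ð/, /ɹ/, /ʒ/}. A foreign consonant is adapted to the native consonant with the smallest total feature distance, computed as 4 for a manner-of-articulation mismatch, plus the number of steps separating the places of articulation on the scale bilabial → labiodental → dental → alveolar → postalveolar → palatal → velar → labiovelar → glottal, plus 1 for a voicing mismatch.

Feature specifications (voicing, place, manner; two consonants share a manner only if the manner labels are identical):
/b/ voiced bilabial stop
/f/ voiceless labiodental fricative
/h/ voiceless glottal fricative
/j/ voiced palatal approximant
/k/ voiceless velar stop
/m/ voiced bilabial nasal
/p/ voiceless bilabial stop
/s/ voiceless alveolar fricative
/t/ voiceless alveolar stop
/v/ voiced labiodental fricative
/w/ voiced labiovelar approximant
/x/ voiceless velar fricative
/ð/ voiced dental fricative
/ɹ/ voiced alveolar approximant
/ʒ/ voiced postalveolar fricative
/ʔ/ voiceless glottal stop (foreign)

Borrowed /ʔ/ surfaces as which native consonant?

/k/ is closest: same manner (stop), place distance 2 (glottal→velar), same voicing; total 2. Next closest is /h/ at distance 4.

k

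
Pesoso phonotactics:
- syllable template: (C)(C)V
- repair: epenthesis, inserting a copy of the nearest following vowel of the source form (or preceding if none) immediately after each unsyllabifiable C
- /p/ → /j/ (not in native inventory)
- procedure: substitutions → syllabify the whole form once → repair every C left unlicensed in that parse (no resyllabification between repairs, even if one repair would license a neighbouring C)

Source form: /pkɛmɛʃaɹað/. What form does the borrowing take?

Substitution: /p/ → /j/, giving /jkɛmɛʃaɹað/.
Syllabifying with onset maximization leaves /ð/ stranded (no codas are permitted; onsets may contain at most 2 consonants).
Epenthesis after each stranded consonant: /ð/ → /ða/.

jkɛmɛʃaɹaða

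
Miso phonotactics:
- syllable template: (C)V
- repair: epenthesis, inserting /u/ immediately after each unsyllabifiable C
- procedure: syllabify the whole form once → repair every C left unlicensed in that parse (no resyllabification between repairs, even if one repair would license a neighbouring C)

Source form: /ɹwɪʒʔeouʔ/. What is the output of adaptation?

ɹuwɪʒuʔeouʔu

The consonants /ɹ/, /ʒ/, /ʔ/ cannot be parsed into a legal (C)V syllable (no codas are permitted; onsets are limited to one consonant).
Epenthesis after each stranded consonant: /ɹ/ → /ɹu/, /ʒ/ → /ʒu/, /ʔ/ → /ʔu/.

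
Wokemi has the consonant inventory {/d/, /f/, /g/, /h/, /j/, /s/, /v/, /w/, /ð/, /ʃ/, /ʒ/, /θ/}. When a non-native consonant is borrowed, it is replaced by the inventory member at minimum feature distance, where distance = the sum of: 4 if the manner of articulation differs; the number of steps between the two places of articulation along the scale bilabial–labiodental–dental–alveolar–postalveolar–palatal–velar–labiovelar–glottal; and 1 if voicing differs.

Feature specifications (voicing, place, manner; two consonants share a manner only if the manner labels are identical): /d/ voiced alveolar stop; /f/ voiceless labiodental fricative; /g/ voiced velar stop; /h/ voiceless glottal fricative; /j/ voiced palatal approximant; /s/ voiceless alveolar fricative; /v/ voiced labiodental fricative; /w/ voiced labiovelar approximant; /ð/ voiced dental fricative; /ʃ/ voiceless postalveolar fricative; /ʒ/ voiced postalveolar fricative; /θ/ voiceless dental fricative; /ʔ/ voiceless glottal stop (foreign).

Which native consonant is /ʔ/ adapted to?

g

/g/ is closest: same manner (stop), place distance 2 (glottal→velar), voicing differs (+1); total 3. Next closest is /h/ at distance 4.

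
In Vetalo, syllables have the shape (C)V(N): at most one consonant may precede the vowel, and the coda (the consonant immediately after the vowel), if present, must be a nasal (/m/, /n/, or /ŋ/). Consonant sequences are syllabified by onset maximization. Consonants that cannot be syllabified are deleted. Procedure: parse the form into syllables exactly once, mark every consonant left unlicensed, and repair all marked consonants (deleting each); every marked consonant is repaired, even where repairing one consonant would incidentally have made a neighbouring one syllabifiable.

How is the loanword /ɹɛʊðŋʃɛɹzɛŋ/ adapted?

ɹɛʊʃɛzɛŋ

The consonants /ð/, /ŋ/, /ɹ/ cannot be parsed into a legal (C)V(N) syllable (only a nasal (/m/, /n/, or /ŋ/) is licensed in coda position; onsets are limited to one consonant).
Deleting the stranded consonants removes /ð/, /ŋ/, /ɹ/.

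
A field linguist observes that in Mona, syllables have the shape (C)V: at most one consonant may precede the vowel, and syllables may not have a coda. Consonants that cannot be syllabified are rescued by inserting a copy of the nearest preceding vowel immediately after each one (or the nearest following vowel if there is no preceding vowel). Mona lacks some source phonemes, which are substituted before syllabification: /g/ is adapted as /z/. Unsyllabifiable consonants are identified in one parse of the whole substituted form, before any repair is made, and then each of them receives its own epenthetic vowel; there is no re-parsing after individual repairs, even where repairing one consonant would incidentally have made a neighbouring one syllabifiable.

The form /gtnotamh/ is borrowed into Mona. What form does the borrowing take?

zotonotamaha

Substitution: /g/ → /z/, giving /ztnotamh/.
The consonants /z/, /t/, /m/, /h/ cannot be parsed into a legal (C)V syllable (no codas are permitted; onsets are limited to one consonant).
Each unlicensed consonant becomes the onset of a new syllable: /z/ → /zo/, /t/ → /to/, /m/ → /ma/, /h/ → /ha/.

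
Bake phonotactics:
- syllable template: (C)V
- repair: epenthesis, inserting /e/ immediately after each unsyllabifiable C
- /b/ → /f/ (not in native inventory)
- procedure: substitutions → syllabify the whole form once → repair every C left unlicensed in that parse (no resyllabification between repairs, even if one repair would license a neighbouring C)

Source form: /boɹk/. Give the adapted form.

foɹeke

Substitution: /b/ → /f/, giving /foɹk/.
Syllabifying with onset maximization leaves /ɹ/, /k/ stranded (no codas are permitted; onsets are limited to one consonant).
Each unlicensed consonant becomes the onset of a new syllable: /ɹ/ → /ɹe/, /k/ → /ke/.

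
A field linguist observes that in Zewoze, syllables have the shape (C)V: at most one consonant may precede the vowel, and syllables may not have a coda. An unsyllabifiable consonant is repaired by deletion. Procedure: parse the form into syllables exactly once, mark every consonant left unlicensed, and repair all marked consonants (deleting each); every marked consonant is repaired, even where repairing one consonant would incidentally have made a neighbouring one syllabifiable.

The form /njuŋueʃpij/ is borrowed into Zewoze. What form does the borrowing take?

juŋuepi

Syllabifying with onset maximization leaves /n/, /ʃ/, /j/ stranded (no codas are permitted; onsets are limited to one consonant).
Deletion applies to /n/, /ʃ/, /j/.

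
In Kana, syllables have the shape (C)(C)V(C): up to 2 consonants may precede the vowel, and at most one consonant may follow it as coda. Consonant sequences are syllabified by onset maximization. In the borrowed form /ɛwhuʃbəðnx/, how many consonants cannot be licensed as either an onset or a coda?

2

The consonants /n/, /x/ cannot be parsed into a legal (C)(C)V(C) syllable (at most one coda consonant is licensed; onsets may contain at most 2 consonants).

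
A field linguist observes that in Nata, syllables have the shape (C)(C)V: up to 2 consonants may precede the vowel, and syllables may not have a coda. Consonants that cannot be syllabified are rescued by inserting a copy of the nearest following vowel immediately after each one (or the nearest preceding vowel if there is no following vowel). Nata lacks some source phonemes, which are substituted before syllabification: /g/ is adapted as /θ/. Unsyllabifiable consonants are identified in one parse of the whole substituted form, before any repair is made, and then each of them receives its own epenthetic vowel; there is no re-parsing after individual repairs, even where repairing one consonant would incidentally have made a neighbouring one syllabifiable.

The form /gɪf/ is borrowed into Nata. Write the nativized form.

Substitution: /g/ → /θ/, giving /θɪf/.
Under (C)(C)V, the unsyllabifiable consonants are /f/ (no codas are permitted; onsets may contain at most 2 consonants).
Inserting the epenthetic vowel yields /f/ → /fɪ/.

θɪfɪ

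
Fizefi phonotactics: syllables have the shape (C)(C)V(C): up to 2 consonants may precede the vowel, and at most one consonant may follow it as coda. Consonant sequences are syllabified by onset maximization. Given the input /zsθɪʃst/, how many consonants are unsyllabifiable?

Under (C)(C)V(C), the unsyllabifiable consonants are /z/, /s/, /t/ (at most one coda consonant is licensed; onsets may contain at most 2 consonants).

3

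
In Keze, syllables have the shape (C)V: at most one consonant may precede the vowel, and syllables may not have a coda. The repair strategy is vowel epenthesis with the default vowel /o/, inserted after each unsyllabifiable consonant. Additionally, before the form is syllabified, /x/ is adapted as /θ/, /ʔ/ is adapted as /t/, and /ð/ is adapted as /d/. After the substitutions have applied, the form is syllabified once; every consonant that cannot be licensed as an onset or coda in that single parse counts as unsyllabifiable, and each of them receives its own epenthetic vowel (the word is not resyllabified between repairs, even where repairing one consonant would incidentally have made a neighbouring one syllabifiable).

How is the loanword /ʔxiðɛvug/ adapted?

Substitution: /ʔ/ → /t/, /x/ → /θ/, /ð/ → /d/, giving /tθidɛvug/.
The consonants /t/, /g/ cannot be parsed into a legal (C)V syllable (no codas are permitted; onsets are limited to one consonant).
Epenthesis after each stranded consonant: /t/ → /to/, /g/ → /go/.

toθidɛvugo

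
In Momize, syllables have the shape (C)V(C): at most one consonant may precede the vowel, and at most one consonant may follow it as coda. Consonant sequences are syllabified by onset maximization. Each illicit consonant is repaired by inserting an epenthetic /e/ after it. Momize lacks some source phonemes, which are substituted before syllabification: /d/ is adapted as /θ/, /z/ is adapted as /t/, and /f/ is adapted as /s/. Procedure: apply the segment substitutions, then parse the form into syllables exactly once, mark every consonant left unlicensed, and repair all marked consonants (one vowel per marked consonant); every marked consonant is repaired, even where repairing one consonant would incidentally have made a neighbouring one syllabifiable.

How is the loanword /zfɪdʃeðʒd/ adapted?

Substitution: /z/ → /t/, /f/ → /s/, /d/ → /θ/, giving /tsɪθʃeðʒθ/.
The consonants /t/, /ʒ/, /θ/ cannot be parsed into a legal (C)V(C) syllable (at most one coda consonant is licensed; onsets are limited to one consonant).
Inserting the epenthetic vowel yields /t/ → /te/, /ʒ/ → /ʒe/, /θ/ → /θe/.

tesɪθʃeðʒeθe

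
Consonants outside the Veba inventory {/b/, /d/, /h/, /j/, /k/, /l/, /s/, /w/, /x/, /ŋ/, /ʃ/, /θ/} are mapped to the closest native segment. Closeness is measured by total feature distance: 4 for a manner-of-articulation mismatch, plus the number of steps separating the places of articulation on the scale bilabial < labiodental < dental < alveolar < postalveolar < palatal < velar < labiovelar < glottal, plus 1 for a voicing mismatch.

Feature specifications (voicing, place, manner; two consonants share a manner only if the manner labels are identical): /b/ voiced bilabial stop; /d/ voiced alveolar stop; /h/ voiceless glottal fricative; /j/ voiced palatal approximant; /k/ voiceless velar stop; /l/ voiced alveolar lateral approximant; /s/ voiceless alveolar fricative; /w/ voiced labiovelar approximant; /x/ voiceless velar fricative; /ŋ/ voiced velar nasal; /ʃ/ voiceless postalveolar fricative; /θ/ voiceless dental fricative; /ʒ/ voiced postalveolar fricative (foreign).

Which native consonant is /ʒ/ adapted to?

/ʃ/ is closest: same manner (fricative), place distance 0 (postalveolar→postalveolar), voicing differs (+1); total 1. Next closest is /s/ at distance 2.

ʃ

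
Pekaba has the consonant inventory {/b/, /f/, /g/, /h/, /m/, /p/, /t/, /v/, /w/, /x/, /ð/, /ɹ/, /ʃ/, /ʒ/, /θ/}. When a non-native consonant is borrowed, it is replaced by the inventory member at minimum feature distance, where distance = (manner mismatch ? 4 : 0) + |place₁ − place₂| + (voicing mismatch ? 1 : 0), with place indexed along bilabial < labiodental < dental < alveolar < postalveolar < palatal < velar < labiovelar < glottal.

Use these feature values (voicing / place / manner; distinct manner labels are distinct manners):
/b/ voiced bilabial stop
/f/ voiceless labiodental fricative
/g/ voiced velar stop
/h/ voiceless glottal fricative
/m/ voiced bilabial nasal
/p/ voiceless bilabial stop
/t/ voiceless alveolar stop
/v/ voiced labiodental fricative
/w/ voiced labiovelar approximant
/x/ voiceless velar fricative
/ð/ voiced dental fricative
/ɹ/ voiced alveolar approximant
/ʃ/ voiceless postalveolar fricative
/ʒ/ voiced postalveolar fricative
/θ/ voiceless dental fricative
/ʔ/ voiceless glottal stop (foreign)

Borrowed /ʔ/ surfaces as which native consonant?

/g/ is closest: same manner (stop), place distance 2 (glottal→velar), voicing differs (+1); total 3. Next closest is /h/ at distance 4.

g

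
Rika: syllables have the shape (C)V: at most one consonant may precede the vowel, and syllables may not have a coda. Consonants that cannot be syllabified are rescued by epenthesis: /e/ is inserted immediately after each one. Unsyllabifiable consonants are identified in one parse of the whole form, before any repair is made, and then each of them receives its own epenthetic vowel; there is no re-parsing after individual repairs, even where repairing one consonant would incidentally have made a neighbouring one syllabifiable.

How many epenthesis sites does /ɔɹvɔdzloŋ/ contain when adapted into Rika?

4

The unsyllabifiable consonants are /ɹ/, /d/, /z/, /ŋ/; each receives one epenthetic vowel.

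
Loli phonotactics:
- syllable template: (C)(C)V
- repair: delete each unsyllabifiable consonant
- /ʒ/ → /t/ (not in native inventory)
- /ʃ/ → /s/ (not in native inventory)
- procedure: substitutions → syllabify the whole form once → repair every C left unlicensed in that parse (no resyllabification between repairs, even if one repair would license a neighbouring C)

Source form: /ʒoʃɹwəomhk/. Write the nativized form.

toɹwəo

Substitution: /ʒ/ → /t/, /ʃ/ → /s/, giving /tosɹwəomhk/.
The consonants /s/, /m/, /h/, /k/ cannot be parsed into a legal (C)(C)V syllable (no codas are permitted; onsets may contain at most 2 consonants).
Deletion applies to /s/, /m/, /h/, /k/.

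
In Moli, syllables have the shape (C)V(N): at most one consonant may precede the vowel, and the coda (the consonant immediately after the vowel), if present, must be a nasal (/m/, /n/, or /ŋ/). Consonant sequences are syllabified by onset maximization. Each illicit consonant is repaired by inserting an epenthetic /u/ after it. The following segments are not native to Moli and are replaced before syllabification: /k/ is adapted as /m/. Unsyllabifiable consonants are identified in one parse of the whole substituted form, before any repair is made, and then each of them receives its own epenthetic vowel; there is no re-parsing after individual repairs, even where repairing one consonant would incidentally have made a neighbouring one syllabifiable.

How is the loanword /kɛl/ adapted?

Substitution: /k/ → /m/, giving /mɛl/.
Under (C)V(N), the unsyllabifiable consonants are /l/ (only a nasal (/m/, /n/, or /ŋ/) is licensed in coda position; onsets are limited to one consonant).
Each unlicensed consonant becomes the onset of a new syllable: /l/ → /lu/.

mɛlu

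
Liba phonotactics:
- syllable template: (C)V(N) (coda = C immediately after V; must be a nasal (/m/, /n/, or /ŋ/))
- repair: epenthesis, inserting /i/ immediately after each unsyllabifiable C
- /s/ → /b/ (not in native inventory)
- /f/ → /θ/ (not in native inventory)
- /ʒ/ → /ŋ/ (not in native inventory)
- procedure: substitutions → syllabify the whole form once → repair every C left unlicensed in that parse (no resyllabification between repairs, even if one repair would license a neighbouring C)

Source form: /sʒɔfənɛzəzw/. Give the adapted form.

Substitution: /s/ → /b/, /ʒ/ → /ŋ/, /f/ → /θ/, giving /bŋɔθənɛzəzw/.
Syllabifying with onset maximization leaves /b/, /z/, /w/ stranded (only a nasal (/m/, /n/, or /ŋ/) is licensed in coda position; onsets are limited to one consonant).
Epenthesis after each stranded consonant: /b/ → /bi/, /z/ → /zi/, /w/ → /wi/.

biŋɔθənɛzəziwi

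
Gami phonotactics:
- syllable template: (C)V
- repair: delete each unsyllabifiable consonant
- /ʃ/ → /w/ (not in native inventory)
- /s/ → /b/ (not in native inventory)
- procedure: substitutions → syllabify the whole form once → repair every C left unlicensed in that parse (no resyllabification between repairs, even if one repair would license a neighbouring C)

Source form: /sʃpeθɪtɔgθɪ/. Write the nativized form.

Substitution: /s/ → /b/, /ʃ/ → /w/, giving /bwpeθɪtɔgθɪ/.
The consonants /b/, /w/, /g/ cannot be parsed into a legal (C)V syllable (no codas are permitted; onsets are limited to one consonant).
Deletion applies to /b/, /w/, /g/.

peθɪtɔθɪ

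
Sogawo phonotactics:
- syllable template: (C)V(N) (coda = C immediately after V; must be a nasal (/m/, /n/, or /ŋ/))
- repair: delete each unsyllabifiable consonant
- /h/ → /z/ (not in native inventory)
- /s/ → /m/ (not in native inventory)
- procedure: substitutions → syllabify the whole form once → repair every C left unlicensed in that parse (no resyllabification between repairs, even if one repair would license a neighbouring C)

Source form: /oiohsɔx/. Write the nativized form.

Substitution: /h/ → /z/, /s/ → /m/, giving /oiozmɔx/.
Syllabifying with onset maximization leaves /z/, /x/ stranded (only a nasal (/m/, /n/, or /ŋ/) is licensed in coda position; onsets are limited to one consonant).
Each unlicensed consonant is deleted: /z/, /x/.

oiomɔ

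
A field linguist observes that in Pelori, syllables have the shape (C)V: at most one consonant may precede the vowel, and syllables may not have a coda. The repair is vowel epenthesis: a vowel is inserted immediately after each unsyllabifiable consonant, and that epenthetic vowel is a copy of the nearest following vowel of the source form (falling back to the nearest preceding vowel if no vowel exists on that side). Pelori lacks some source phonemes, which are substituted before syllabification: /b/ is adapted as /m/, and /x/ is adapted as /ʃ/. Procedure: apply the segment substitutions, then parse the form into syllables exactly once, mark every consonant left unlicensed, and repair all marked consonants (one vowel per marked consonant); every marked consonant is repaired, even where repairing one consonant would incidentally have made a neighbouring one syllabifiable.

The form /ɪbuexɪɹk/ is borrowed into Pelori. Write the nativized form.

Substitution: /b/ → /m/, /x/ → /ʃ/, giving /ɪmueʃɪɹk/.
Syllabifying with onset maximization leaves /ɹ/, /k/ stranded (no codas are permitted; onsets are limited to one consonant).
Epenthesis after each stranded consonant: /ɹ/ → /ɹɪ/, /k/ → /kɪ/.

ɪmueʃɪɹɪkɪ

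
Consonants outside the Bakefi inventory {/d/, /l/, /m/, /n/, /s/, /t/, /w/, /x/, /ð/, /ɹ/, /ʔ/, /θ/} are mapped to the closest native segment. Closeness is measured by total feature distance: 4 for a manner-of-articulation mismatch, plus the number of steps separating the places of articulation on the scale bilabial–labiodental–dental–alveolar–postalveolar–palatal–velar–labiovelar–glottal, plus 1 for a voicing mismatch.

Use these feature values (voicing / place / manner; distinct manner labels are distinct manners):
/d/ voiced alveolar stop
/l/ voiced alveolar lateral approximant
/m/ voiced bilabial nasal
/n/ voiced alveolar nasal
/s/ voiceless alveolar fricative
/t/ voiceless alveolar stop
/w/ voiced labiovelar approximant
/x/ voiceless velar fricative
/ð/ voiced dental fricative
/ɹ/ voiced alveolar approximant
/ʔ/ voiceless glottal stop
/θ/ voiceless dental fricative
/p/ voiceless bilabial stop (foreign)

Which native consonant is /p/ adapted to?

t

/t/ is closest: same manner (stop), place distance 3 (bilabial→alveolar), same voicing; total 3. Next closest is /d/ at distance 4.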